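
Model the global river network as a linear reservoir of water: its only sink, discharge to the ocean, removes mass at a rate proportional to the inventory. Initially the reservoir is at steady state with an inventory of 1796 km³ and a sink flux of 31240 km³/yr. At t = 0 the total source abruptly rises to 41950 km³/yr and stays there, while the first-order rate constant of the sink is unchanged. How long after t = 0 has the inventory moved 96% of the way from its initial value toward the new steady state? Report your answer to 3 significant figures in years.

τ = M₀/F₀ = 1796/31240 = 0.05749 yr.
The remaining gap fraction is e^(−t/τ); 96% covered ⇒ e^(−t/τ) = 0.0400.
t = −τ ln(0.0400) = 0.05749 × 3.219 = 0.1851 yr.

0.185 yr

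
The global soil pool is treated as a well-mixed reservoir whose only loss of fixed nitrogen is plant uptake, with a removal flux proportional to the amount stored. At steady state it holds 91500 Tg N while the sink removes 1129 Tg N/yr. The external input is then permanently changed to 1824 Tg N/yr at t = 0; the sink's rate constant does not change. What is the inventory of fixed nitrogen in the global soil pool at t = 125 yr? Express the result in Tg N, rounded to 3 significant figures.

136000 Tg N

The sink rate constant is k = F₀/M₀ = 1129/91500 = 0.01234 yr⁻¹.
Solving dM/dt = F₁ − kM with M(0) = M₀ gives M(t) = F₁/k + (M₀ − F₁/k)·e^(−kt).
F₁/k = 1824/0.01234 = 147830 Tg N; kt = 0.01234 × 125 = 1.542, e^(−kt) = 0.2139.
M(125) = 147830 + (91500 − 147830) × 0.2139 = 147830 − 12050 = 135780 Tg N.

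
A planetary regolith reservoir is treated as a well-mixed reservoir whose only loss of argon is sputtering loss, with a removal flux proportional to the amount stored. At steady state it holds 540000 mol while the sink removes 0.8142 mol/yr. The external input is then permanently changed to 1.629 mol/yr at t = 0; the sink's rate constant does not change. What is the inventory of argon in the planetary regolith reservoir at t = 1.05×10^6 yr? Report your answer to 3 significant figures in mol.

τ = M₀/F₀ = 540000/0.8142 = 663200 yr; rate constant k = 1/τ.
New steady state M_∞ = F₁/k = F₁·τ = 1.629 × 663200 = 1.0804×10^6 mol.
M(t) = M_∞ + (M₀ − M_∞)·e^(−t/τ); t/τ = 1.05×10^6/663200 = 1.583, so e^(−t/τ) = 0.2053.
M(t) = 1.0804×10^6 − 540400 × 0.2053 = 969440 mol.

969000 mol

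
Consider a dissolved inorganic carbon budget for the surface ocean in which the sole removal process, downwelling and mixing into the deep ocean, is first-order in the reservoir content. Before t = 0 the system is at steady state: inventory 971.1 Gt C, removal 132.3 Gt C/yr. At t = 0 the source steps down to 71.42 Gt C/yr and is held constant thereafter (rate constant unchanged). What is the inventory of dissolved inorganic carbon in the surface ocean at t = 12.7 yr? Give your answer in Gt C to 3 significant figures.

603 Gt C

The sink rate constant is k = F₀/M₀ = 132.3/971.1 = 0.1362 yr⁻¹.
Solving dM/dt = F₁ − kM with M(0) = M₀ gives M(t) = F₁/k + (M₀ − F₁/k)·e^(−kt).
F₁/k = 71.42/0.1362 = 524.23 Gt C; kt = 0.1362 × 12.7 = 1.730, e^(−kt) = 0.1772.
M(12.7) = 524.23 + (971.1 − 524.23) × 0.1772 = 524.23 + 79.21 = 603.44 Gt C.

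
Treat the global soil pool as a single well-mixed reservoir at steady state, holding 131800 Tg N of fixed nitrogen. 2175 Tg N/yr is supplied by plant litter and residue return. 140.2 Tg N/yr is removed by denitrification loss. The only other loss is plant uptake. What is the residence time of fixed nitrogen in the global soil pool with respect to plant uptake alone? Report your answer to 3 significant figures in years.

64.8 yr

At steady state ΣF_in = ΣF_out.
ΣF_in = 2175.0 Tg N/yr.
Plant uptake flux = ΣF_in − (140.2) = 2175.0 − 140.2 = 2035 Tg N/yr.
τ = M / F = 131800 / 2035 = 64.77 yr.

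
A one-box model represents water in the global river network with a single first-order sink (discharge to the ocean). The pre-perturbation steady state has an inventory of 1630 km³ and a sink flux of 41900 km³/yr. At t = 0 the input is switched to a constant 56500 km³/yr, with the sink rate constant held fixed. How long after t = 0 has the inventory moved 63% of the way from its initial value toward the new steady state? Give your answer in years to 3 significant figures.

τ = M₀/F₀ = 1630/41900 = 0.03890 yr.
The remaining gap fraction is e^(−t/τ); 63% covered ⇒ e^(−t/τ) = 0.370.
t = −τ ln(0.370) = 0.03890 × 0.9943 = 0.03868 yr.

0.0387 yr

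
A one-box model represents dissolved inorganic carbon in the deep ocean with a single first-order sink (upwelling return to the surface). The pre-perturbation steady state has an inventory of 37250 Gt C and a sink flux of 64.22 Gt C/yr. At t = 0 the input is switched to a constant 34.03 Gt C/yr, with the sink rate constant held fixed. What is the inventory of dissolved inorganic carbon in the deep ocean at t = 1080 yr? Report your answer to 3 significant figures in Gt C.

τ = M₀/F₀ = 37250/64.22 = 580.0 yr; rate constant k = 1/τ.
New steady state M_∞ = F₁/k = F₁·τ = 34.03 × 580.0 = 19739 Gt C.
M(t) = M_∞ + (M₀ − M_∞)·e^(−t/τ); t/τ = 1080/580.0 = 1.862, so e^(−t/τ) = 0.1554.
M(t) = 19739 + 17510 × 0.1554 = 22459 Gt C.

22500 Gt C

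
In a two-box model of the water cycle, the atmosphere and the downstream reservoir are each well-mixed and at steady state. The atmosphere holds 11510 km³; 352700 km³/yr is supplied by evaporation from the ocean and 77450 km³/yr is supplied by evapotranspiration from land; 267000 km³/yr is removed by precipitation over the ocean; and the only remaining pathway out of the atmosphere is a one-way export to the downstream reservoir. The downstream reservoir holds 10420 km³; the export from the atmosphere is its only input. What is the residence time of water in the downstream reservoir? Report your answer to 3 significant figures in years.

0.0639 yr

Balance the atmosphere: ΣF_in = 352700 + 77450 = 430150 km³/yr.
Export to the downstream reservoir = ΣF_in − (267000) = 163150 km³/yr.
At steady state the output of the downstream reservoir equals its input, 163150 km³/yr.
τ = M / F = 10420 / 163150 = 0.06387 yr.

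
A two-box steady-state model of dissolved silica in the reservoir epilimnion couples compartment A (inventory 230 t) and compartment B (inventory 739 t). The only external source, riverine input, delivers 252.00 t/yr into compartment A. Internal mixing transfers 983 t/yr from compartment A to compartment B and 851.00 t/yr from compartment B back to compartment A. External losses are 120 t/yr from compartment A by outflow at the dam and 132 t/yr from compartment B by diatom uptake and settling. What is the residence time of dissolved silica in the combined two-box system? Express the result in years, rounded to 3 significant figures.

3.85 yr

Treat the two boxes together as one reservoir: the mixing fluxes between them are internal recycling, so τ = ΣM / Σ(external losses).
M_total = 230 + 739 = 969.00 t.
ΣF_external_out = 120 + 132 = 252.00 t/yr.
τ = M_total / ΣF_ext = 969.00 / 252.00 = 3.845 yr.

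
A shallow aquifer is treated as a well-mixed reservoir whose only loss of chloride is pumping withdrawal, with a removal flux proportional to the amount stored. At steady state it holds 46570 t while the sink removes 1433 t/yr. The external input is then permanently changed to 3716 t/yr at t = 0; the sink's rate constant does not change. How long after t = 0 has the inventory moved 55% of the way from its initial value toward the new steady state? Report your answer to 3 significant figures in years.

τ = M₀/F₀ = 46570/1433 = 32.50 yr.
The remaining gap fraction is e^(−t/τ); 55% covered ⇒ e^(−t/τ) = 0.450.
t = −τ ln(0.450) = 32.50 × 0.7985 = 25.95 yr.

26.0 yr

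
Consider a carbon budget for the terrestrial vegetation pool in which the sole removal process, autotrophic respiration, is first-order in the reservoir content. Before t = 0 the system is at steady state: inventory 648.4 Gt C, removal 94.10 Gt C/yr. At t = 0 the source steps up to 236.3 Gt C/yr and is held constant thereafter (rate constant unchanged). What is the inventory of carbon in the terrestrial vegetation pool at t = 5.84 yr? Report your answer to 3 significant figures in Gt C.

Residence time τ = M₀/F₀ = 6.891 yr. The eventual steady state is M_∞ = M₀·(F₁/F₀) = 648.4 × 236.3/94.10 = 1628.2 Gt C.
The anomaly ΔM(t) = M(t) − M_∞ decays as ΔM₀·e^(−t/τ) with ΔM₀ = 648.4 − 1628.2 = −979.8 Gt C.
At t = 5.84 yr, e^(−t/τ) = e^(−0.8475) = 0.4285, so ΔM = −419.8 Gt C and M = 1628.2 − 419.8 = 1208.4 Gt C.

1210 Gt C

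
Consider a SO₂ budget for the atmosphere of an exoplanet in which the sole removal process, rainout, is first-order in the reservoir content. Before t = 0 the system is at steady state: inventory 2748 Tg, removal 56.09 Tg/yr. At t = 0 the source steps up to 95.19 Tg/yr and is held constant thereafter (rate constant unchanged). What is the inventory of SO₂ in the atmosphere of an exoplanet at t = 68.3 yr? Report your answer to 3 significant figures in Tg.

4190 Tg

Residence time τ = M₀/F₀ = 48.99 yr. The eventual steady state is M_∞ = M₀·(F₁/F₀) = 2748 × 95.19/56.09 = 4663.6 Tg.
The anomaly ΔM(t) = M(t) − M_∞ decays as ΔM₀·e^(−t/τ) with ΔM₀ = 2748 − 4663.6 = −1916 Tg.
At t = 68.3 yr, e^(−t/τ) = e^(−1.394) = 0.2481, so ΔM = −475.2 Tg and M = 4663.6 − 475.2 = 4188.4 Tg.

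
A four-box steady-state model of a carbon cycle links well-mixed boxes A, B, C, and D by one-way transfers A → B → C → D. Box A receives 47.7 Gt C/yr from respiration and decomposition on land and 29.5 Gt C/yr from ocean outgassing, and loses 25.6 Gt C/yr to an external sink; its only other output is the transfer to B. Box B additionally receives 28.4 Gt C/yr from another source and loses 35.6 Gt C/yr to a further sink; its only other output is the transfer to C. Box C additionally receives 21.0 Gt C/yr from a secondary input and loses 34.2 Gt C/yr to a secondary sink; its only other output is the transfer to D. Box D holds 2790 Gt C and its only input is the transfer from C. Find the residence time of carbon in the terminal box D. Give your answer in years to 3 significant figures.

Box A: F(A→B) = (47.7 + 29.5) − 25.6 = 51.600 Gt C/yr.
Box B: F(B→C) = (51.600 + 28.4) − 35.6 = 44.400 Gt C/yr.
Box C: F(C→D) = (44.400 + 21.0) − 34.2 = 31.200 Gt C/yr.
Box D throughput = its input = 31.200 Gt C/yr; τ = 2790 / 31.200 = 89.42 yr.

89.4 yr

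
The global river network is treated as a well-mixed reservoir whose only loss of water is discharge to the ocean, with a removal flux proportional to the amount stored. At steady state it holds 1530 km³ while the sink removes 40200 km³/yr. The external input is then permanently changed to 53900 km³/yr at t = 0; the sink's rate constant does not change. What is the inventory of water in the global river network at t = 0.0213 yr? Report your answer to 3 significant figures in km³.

1750 km³

τ = M₀/F₀ = 1530/40200 = 0.03806 yr; rate constant k = 1/τ.
New steady state M_∞ = F₁/k = F₁·τ = 53900 × 0.03806 = 2051.4 km³.
M(t) = M_∞ + (M₀ − M_∞)·e^(−t/τ); t/τ = 0.0213/0.03806 = 0.5596, so e^(−t/τ) = 0.5714.
M(t) = 2051.4 − 521.4 × 0.5714 = 1753.5 km³.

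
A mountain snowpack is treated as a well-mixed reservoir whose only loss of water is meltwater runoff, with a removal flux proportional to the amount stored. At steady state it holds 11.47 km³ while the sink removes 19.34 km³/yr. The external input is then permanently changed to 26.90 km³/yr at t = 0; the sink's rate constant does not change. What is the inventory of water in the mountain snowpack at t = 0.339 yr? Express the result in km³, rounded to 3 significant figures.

The sink rate constant is k = F₀/M₀ = 19.34/11.47 = 1.686 yr⁻¹.
Solving dM/dt = F₁ − kM with M(0) = M₀ gives M(t) = F₁/k + (M₀ − F₁/k)·e^(−kt).
F₁/k = 26.90/1.686 = 15.954 km³; kt = 1.686 × 0.339 = 0.5716, e^(−kt) = 0.5646.
M(0.339) = 15.954 + (11.47 − 15.954) × 0.5646 = 15.954 − 2.532 = 13.422 km³.

13.4 km³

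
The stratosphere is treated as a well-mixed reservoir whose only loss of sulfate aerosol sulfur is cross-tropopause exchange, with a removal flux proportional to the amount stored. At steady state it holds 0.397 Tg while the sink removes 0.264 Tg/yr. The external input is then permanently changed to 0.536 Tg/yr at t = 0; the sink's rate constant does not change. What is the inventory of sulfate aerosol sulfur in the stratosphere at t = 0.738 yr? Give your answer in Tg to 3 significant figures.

Residence time τ = M₀/F₀ = 1.504 yr. The eventual steady state is M_∞ = M₀·(F₁/F₀) = 0.397 × 0.536/0.264 = 0.80603 Tg.
The anomaly ΔM(t) = M(t) − M_∞ decays as ΔM₀·e^(−t/τ) with ΔM₀ = 0.397 − 0.80603 = −0.4090 Tg.
At t = 0.738 yr, e^(−t/τ) = e^(−0.4908) = 0.6122, so ΔM = −0.2504 Tg and M = 0.80603 − 0.2504 = 0.55564 Tg.

0.556 Tg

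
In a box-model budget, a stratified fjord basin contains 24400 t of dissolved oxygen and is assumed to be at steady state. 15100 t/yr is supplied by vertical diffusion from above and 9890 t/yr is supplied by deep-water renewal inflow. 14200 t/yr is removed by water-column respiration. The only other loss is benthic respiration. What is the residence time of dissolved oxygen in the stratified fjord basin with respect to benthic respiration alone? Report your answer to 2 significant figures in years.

2.3 yr

At steady state ΣF_in = ΣF_out.
ΣF_in = 15100 + 9890 = 24990 t/yr.
Benthic respiration flux = ΣF_in − (14200) = 24990 − 14200 = 10790 t/yr.
τ = M / F = 24400 / 10790 = 2.261 yr.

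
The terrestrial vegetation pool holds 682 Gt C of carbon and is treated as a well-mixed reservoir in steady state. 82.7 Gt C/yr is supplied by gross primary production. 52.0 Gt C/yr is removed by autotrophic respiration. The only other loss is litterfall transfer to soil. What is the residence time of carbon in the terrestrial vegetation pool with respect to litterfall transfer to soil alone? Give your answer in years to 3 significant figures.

At steady state ΣF_in = ΣF_out.
ΣF_in = 82.700 Gt C/yr.
Litterfall transfer to soil flux = ΣF_in − (52.0) = 82.700 − 52.00 = 30.70 Gt C/yr.
τ = M / F = 682 / 30.70 = 22.21 yr.

22.2 yr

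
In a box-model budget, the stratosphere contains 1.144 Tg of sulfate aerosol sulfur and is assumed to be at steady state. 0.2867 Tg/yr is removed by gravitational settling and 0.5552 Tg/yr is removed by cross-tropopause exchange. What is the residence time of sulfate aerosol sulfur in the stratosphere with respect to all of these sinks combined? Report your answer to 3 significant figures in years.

1.36 yr

Total removal flux = 0.2867 + 0.5552 = 0.84190 Tg/yr.
τ = M / ΣF_out = 1.144 / 0.84190 = 1.359 yr.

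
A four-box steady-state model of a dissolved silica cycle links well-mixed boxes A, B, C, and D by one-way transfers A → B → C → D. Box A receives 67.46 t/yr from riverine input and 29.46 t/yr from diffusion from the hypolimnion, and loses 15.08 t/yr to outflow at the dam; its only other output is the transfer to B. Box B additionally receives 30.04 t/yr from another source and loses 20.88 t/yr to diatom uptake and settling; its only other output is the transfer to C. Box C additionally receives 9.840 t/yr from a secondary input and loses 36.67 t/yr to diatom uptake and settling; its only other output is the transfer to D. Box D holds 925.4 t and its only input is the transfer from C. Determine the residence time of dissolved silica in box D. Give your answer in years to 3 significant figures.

14.4 yr

Box A: F(A→B) = (67.46 + 29.46) − 15.08 = 81.840 t/yr.
Box B: F(B→C) = (81.840 + 30.04) − 20.88 = 91.000 t/yr.
Box C: F(C→D) = (91.000 + 9.840) − 36.67 = 64.170 t/yr.
Box D throughput = its input = 64.170 t/yr; τ = 925.4 / 64.170 = 14.42 yr.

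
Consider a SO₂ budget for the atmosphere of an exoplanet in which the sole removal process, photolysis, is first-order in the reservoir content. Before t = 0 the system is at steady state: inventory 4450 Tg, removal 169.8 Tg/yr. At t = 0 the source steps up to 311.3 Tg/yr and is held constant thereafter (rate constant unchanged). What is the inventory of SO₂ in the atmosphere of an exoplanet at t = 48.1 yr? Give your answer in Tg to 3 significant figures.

7570 Tg

The sink rate constant is k = F₀/M₀ = 169.8/4450 = 0.03816 yr⁻¹.
Solving dM/dt = F₁ − kM with M(0) = M₀ gives M(t) = F₁/k + (M₀ − F₁/k)·e^(−kt).
F₁/k = 311.3/0.03816 = 8158.3 Tg; kt = 0.03816 × 48.1 = 1.835, e^(−kt) = 0.1596.
M(48.1) = 8158.3 + (4450 − 8158.3) × 0.1596 = 8158.3 − 591.7 = 7566.7 Tg.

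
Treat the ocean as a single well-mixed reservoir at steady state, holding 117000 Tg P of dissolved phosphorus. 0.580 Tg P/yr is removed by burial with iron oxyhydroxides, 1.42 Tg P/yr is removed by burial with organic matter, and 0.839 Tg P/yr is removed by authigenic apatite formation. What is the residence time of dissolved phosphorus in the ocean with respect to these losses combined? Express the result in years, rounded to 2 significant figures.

Total removal = 0.5800 + 1.420 + 0.8390 = 2.8390 Tg P/yr.
τ = M / ΣF_out = 117000 / 2.8390 = 41210 yr.

41000 yr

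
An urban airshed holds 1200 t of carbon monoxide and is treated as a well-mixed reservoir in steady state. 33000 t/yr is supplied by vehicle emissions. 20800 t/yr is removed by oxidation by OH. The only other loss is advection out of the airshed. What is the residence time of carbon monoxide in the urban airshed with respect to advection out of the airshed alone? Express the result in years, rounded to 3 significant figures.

0.0984 yr

At steady state ΣF_in = ΣF_out.
ΣF_in = 33000 t/yr.
Advection out of the airshed flux = ΣF_in − (20800) = 33000 − 20800 = 12200 t/yr.
τ = M / F = 1200 / 12200 = 0.09836 yr.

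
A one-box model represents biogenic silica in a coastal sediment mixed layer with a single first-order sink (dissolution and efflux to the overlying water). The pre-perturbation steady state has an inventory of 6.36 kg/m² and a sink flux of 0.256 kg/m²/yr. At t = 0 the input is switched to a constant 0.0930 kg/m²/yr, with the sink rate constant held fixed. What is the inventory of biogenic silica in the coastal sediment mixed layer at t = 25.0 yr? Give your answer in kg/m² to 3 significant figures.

τ = M₀/F₀ = 6.36/0.256 = 24.84 yr; rate constant k = 1/τ.
New steady state M_∞ = F₁/k = F₁·τ = 0.0930 × 24.84 = 2.3105 kg/m².
M(t) = M_∞ + (M₀ − M_∞)·e^(−t/τ); t/τ = 25.0/24.84 = 1.006, so e^(−t/τ) = 0.3656.
M(t) = 2.3105 + 4.050 × 0.3656 = 3.7909 kg/m².

3.79 kg/m²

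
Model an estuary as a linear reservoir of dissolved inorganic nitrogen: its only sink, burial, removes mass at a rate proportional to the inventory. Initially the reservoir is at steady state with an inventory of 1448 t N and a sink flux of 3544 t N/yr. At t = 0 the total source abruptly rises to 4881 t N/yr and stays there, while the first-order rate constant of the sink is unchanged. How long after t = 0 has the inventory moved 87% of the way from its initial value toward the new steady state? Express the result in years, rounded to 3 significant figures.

0.834 yr

τ = M₀/F₀ = 1448/3544 = 0.4086 yr.
The remaining gap fraction is e^(−t/τ); 87% covered ⇒ e^(−t/τ) = 0.130.
t = −τ ln(0.130) = 0.4086 × 2.040 = 0.8336 yr.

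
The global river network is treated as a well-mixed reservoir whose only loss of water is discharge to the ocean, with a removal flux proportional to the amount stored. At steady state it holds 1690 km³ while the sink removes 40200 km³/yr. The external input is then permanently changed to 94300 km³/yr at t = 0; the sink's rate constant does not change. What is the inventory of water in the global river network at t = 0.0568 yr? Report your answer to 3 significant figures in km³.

3380 km³

Residence time τ = M₀/F₀ = 0.04204 yr. The eventual steady state is M_∞ = M₀·(F₁/F₀) = 1690 × 94300/40200 = 3964.4 km³.
The anomaly ΔM(t) = M(t) − M_∞ decays as ΔM₀·e^(−t/τ) with ΔM₀ = 1690 − 3964.4 = −2274 km³.
At t = 0.0568 yr, e^(−t/τ) = e^(−1.351) = 0.2590, so ΔM = −589.0 km³ and M = 3964.4 − 589.0 = 3375.4 km³.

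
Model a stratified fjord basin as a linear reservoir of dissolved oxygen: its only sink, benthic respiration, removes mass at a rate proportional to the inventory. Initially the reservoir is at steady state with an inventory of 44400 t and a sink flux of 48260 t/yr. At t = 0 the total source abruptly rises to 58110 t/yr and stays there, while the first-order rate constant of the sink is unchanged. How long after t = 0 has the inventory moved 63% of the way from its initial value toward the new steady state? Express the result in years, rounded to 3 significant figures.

0.915 yr

τ = M₀/F₀ = 44400/48260 = 0.9200 yr.
The remaining gap fraction is e^(−t/τ); 63% covered ⇒ e^(−t/τ) = 0.370.
t = −τ ln(0.370) = 0.9200 × 0.9943 = 0.9147 yr.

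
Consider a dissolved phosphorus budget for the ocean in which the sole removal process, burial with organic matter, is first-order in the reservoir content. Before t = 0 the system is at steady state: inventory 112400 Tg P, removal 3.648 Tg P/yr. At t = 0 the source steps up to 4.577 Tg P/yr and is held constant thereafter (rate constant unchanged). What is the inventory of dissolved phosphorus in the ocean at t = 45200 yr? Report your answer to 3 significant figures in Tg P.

τ = M₀/F₀ = 112400/3.648 = 30810 yr; rate constant k = 1/τ.
New steady state M_∞ = F₁/k = F₁·τ = 4.577 × 30810 = 141020 Tg P.
M(t) = M_∞ + (M₀ − M_∞)·e^(−t/τ); t/τ = 45200/30810 = 1.467, so e^(−t/τ) = 0.2306.
M(t) = 141020 − 28620 × 0.2306 = 134420 Tg P.

134000 Tg P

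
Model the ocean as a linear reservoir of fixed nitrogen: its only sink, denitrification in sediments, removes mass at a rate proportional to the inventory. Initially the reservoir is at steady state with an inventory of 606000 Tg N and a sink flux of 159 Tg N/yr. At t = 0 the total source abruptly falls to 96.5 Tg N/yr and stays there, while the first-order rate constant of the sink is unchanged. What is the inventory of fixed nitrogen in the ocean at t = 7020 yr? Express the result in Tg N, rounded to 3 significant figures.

406000 Tg N

Residence time τ = M₀/F₀ = 3811 yr. The eventual steady state is M_∞ = M₀·(F₁/F₀) = 606000 × 96.5/159 = 367790 Tg N.
The anomaly ΔM(t) = M(t) − M_∞ decays as ΔM₀·e^(−t/τ) with ΔM₀ = 606000 − 367790 = 238200 Tg N.
At t = 7020 yr, e^(−t/τ) = e^(−1.842) = 0.1585, so ΔM = 37760 Tg N and M = 367790 + 37760 = 405550 Tg N.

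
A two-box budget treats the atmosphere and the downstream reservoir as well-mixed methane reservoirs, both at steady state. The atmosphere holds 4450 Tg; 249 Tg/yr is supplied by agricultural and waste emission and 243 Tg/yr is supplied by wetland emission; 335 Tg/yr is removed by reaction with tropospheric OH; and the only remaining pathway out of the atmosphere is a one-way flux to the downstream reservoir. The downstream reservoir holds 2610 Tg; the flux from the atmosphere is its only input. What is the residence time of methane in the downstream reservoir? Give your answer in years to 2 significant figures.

Balance the atmosphere: ΣF_in = 249 + 243 = 492.00 Tg/yr.
Flux to the downstream reservoir = ΣF_in − (335) = 157.00 Tg/yr.
At steady state the output of the downstream reservoir equals its input, 157.00 Tg/yr.
τ = M / F = 2610 / 157.00 = 16.62 yr.

17 yr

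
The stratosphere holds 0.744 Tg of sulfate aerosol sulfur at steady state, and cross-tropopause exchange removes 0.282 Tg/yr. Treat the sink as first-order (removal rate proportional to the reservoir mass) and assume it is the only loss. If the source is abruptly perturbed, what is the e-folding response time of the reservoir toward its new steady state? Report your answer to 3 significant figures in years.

For a linear reservoir the response time equals the residence time τ = M/F.
τ = 0.744 / 0.282 = 2.638 yr.

2.64 yr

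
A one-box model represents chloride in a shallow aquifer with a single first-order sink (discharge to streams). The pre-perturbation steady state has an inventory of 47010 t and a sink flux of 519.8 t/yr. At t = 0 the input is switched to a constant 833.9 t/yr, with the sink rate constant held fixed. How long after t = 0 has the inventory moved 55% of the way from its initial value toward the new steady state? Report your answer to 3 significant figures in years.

τ = M₀/F₀ = 47010/519.8 = 90.44 yr.
The remaining gap fraction is e^(−t/τ); 55% covered ⇒ e^(−t/τ) = 0.450.
t = −τ ln(0.450) = 90.44 × 0.7985 = 72.22 yr.

72.2 yr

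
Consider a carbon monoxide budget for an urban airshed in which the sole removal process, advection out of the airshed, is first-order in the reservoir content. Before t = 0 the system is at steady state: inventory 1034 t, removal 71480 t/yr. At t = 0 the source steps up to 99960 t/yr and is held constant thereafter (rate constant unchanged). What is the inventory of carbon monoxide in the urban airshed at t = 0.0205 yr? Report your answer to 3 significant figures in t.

τ = M₀/F₀ = 1034/71480 = 0.01447 yr; rate constant k = 1/τ.
New steady state M_∞ = F₁/k = F₁·τ = 99960 × 0.01447 = 1446.0 t.
M(t) = M_∞ + (M₀ − M_∞)·e^(−t/τ); t/τ = 0.0205/0.01447 = 1.417, so e^(−t/τ) = 0.2424.
M(t) = 1446.0 − 412.0 × 0.2424 = 1346.1 t.

1350 t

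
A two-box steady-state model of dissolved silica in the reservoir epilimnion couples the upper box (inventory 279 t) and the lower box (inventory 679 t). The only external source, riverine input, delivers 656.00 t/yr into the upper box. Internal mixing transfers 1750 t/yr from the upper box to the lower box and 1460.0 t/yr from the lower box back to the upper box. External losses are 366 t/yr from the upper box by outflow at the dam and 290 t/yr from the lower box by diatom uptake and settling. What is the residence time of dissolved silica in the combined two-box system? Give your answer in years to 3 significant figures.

1.46 yr

Treat the two boxes together as one reservoir: the mixing fluxes between them are internal recycling, so τ = ΣM / Σ(external losses).
M_total = 279 + 679 = 958.00 t.
ΣF_external_out = 366 + 290 = 656.00 t/yr.
τ = M_total / ΣF_ext = 958.00 / 656.00 = 1.460 yr.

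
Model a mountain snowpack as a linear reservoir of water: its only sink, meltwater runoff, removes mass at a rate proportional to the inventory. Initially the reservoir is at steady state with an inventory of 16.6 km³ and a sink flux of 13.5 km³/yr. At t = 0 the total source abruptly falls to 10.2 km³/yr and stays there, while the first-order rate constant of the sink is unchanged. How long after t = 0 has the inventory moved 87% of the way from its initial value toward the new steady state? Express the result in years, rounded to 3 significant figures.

τ = M₀/F₀ = 16.6/13.5 = 1.230 yr.
The remaining gap fraction is e^(−t/τ); 87% covered ⇒ e^(−t/τ) = 0.130.
t = −τ ln(0.130) = 1.230 × 2.040 = 2.509 yr.

2.51 yr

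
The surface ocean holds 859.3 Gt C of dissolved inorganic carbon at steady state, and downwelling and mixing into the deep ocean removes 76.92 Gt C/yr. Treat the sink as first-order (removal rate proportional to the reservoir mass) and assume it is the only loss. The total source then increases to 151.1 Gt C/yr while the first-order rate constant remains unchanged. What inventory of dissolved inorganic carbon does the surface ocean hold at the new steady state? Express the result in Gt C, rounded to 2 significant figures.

1700 Gt C

Rate constant k = F/M = 76.92 / 859.3 = 0.08951 yr⁻¹.
At the new steady state, source = k·M_new ⇒ M_new = 151.1 / 0.08951 = 1688 Gt C.
(Equivalently M_new = M × F_new/F_old = 859.3 × 151.1/76.92.)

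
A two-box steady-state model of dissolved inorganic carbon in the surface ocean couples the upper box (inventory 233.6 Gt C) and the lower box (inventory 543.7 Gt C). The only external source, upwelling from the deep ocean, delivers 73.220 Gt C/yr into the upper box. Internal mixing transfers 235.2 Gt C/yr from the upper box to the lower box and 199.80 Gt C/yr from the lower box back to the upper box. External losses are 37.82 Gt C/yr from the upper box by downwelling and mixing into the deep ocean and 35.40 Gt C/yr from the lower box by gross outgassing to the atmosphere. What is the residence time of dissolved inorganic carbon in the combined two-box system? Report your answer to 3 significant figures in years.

For the system as a whole, the A↔B exchange is internal and contributes nothing to the throughput; only the external sinks remove mass.
M_total = 233.6 + 543.7 = 777.30 Gt C.
ΣF_external_out = 37.82 + 35.40 = 73.220 Gt C/yr.
τ = M_total / ΣF_ext = 777.30 / 73.220 = 10.62 yr.

10.6 yr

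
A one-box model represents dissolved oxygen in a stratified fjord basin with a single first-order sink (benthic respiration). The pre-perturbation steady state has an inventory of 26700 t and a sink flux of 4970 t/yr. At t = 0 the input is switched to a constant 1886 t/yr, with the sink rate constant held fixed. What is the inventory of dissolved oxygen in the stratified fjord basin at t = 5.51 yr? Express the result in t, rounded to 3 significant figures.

16100 t

τ = M₀/F₀ = 26700/4970 = 5.372 yr; rate constant k = 1/τ.
New steady state M_∞ = F₁/k = F₁·τ = 1886 × 5.372 = 10132 t.
M(t) = M_∞ + (M₀ − M_∞)·e^(−t/τ); t/τ = 5.51/5.372 = 1.026, so e^(−t/τ) = 0.3586.
M(t) = 10132 + 16570 × 0.3586 = 16073 t.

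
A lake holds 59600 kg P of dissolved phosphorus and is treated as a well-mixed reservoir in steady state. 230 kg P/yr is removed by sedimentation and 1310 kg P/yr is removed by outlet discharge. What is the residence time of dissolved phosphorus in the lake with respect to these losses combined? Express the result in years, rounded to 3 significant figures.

Total removal = 230.0 + 1310 = 1540.0 kg P/yr.
τ = M / ΣF_out = 59600 / 1540.0 = 38.70 yr.

38.7 yr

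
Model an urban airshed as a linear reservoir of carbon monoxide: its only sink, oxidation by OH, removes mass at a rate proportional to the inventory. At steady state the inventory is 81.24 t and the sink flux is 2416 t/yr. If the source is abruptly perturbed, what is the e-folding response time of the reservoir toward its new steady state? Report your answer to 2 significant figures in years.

For a linear reservoir the response time equals the residence time τ = M/F.
τ = 81.24 / 2416 = 0.03363 yr.

0.034 yr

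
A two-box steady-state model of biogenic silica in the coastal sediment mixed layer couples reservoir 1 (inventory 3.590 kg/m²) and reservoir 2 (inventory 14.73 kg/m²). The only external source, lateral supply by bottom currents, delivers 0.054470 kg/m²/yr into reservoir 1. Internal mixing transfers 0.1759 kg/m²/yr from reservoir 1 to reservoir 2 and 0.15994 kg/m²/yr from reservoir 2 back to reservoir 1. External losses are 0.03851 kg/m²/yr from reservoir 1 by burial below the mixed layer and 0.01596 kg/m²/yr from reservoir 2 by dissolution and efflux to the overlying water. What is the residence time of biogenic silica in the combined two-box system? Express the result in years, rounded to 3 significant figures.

336 yr

Residence time in the combined system uses the total inventory and the total *external* removal — internal exchanges between the two boxes cancel.
M_total = 3.590 + 14.73 = 18.320 kg/m².
ΣF_external_out = 0.03851 + 0.01596 = 0.054470 kg/m²/yr.
τ = M_total / ΣF_ext = 18.320 / 0.054470 = 336.3 yr.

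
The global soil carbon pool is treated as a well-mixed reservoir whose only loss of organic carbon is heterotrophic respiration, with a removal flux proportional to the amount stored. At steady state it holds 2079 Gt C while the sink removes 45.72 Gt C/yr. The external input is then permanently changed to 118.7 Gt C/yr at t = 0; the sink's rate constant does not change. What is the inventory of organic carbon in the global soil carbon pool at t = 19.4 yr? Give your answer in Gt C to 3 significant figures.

τ = M₀/F₀ = 2079/45.72 = 45.47 yr; rate constant k = 1/τ.
New steady state M_∞ = F₁/k = F₁·τ = 118.7 × 45.47 = 5397.6 Gt C.
M(t) = M_∞ + (M₀ − M_∞)·e^(−t/τ); t/τ = 19.4/45.47 = 0.4266, so e^(−t/τ) = 0.6527.
M(t) = 5397.6 − 3319 × 0.6527 = 3231.5 Gt C.

3230 Gt C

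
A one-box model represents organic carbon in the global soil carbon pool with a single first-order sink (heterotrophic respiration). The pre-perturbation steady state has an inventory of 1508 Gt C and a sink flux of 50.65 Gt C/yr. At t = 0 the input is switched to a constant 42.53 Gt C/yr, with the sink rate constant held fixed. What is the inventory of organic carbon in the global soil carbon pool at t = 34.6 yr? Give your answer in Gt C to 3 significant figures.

τ = M₀/F₀ = 1508/50.65 = 29.77 yr; rate constant k = 1/τ.
New steady state M_∞ = F₁/k = F₁·τ = 42.53 × 29.77 = 1266.2 Gt C.
M(t) = M_∞ + (M₀ − M_∞)·e^(−t/τ); t/τ = 34.6/29.77 = 1.162, so e^(−t/τ) = 0.3128.
M(t) = 1266.2 + 241.8 × 0.3128 = 1341.9 Gt C.

1340 Gt C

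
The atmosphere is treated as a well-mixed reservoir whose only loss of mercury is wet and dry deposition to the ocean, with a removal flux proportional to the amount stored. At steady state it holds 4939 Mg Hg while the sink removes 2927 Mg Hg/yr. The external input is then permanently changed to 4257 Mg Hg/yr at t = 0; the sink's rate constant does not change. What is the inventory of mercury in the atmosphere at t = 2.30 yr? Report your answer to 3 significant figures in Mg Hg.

The sink rate constant is k = F₀/M₀ = 2927/4939 = 0.5926 yr⁻¹.
Solving dM/dt = F₁ − kM with M(0) = M₀ gives M(t) = F₁/k + (M₀ − F₁/k)·e^(−kt).
F₁/k = 4257/0.5926 = 7183.2 Mg Hg; kt = 0.5926 × 2.30 = 1.363, e^(−kt) = 0.2559.
M(2.30) = 7183.2 + (4939 − 7183.2) × 0.2559 = 7183.2 − 574.3 = 6609.0 Mg Hg.

6610 Mg Hg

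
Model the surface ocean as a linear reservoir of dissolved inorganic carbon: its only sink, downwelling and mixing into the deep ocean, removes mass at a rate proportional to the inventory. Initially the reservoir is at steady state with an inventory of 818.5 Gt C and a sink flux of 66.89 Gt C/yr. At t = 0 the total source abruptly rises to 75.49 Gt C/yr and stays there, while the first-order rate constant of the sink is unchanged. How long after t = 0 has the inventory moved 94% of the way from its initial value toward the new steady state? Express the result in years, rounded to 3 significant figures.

τ = M₀/F₀ = 818.5/66.89 = 12.24 yr.
The remaining gap fraction is e^(−t/τ); 94% covered ⇒ e^(−t/τ) = 0.0600.
t = −τ ln(0.0600) = 12.24 × 2.813 = 34.43 yr.

34.4 yr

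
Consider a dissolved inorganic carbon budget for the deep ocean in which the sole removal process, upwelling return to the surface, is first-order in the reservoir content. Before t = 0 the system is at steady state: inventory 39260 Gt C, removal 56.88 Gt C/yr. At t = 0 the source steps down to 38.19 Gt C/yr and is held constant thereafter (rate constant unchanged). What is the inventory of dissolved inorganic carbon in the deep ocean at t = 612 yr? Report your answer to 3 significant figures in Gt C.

31700 Gt C

τ = M₀/F₀ = 39260/56.88 = 690.2 yr; rate constant k = 1/τ.
New steady state M_∞ = F₁/k = F₁·τ = 38.19 × 690.2 = 26360 Gt C.
M(t) = M_∞ + (M₀ − M_∞)·e^(−t/τ); t/τ = 612/690.2 = 0.8867, so e^(−t/τ) = 0.4120.
M(t) = 26360 + 12900 × 0.4120 = 31675 Gt C.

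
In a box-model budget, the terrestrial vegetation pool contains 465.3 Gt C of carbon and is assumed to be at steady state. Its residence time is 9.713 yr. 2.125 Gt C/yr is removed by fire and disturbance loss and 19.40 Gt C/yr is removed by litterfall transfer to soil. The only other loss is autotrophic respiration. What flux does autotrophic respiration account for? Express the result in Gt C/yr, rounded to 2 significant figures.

26 Gt C/yr

Total removal F = M/τ = 465.3 / 9.713 = 47.90 Gt C/yr.
Autotrophic respiration = F − (2.125 + 19.40) = 47.90 − 21.52 = 26.38 Gt C/yr.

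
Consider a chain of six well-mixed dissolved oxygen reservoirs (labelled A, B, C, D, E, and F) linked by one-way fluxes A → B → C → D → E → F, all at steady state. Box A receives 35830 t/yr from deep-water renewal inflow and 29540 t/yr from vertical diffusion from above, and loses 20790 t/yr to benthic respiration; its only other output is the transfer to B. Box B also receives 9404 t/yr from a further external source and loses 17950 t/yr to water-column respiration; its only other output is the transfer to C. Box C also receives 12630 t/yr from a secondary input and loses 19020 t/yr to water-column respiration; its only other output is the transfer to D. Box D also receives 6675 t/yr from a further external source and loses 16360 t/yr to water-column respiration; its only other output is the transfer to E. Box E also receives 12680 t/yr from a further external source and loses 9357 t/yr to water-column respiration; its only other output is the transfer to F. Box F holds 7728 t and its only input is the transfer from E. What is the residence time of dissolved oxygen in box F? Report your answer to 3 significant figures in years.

0.332 yr

Box A: F(A→B) = (35830 + 29540) − 20790 = 44580 t/yr.
Box B: F(B→C) = (44580 + 9404) − 17950 = 36034 t/yr.
Box C: F(C→D) = (36034 + 12630) − 19020 = 29644 t/yr.
Box D: F(D→E) = (29644 + 6675) − 16360 = 19959 t/yr.
Box E: F(E→F) = (19959 + 12680) − 9357 = 23282 t/yr.
Box F throughput = its input = 23282 t/yr; τ = 7728 / 23282 = 0.3319 yr.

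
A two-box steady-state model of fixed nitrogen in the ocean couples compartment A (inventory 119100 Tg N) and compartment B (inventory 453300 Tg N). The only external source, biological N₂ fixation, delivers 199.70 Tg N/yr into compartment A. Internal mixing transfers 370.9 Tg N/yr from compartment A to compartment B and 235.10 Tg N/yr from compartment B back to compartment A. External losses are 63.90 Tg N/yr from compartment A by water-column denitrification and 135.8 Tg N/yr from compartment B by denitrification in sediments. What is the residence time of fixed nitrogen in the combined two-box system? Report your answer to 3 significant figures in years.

2870 yr

For the system as a whole, the A↔B exchange is internal and contributes nothing to the throughput; only the external sinks remove mass.
M_total = 119100 + 453300 = 572400 Tg N.
ΣF_external_out = 63.90 + 135.8 = 199.70 Tg N/yr.
τ = M_total / ΣF_ext = 572400 / 199.70 = 2866 yr.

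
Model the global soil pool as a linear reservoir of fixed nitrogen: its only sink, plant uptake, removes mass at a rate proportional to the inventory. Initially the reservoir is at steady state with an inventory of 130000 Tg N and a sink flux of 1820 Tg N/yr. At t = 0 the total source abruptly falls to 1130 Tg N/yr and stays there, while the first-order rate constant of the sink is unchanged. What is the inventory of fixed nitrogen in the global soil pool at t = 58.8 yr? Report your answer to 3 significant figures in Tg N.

The sink rate constant is k = F₀/M₀ = 1820/130000 = 0.01400 yr⁻¹.
Solving dM/dt = F₁ − kM with M(0) = M₀ gives M(t) = F₁/k + (M₀ − F₁/k)·e^(−kt).
F₁/k = 1130/0.01400 = 80714 Tg N; kt = 0.01400 × 58.8 = 0.8232, e^(−kt) = 0.4390.
M(58.8) = 80714 + (130000 − 80714) × 0.4390 = 80714 + 21640 = 102350 Tg N.

102000 Tg N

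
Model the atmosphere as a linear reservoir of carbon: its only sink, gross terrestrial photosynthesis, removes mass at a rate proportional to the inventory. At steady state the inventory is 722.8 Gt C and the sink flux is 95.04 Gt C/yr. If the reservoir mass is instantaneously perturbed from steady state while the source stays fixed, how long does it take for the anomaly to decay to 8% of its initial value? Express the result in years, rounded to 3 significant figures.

19.2 yr

For a linear reservoir the anomaly decays as exp(−t/τ) with τ = M/F = 722.8/95.04 = 7.605 yr.
exp(−t/τ) = 0.08 ⇒ t = −τ ln(0.08) = 7.605 × 2.526 = 19.21 yr.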